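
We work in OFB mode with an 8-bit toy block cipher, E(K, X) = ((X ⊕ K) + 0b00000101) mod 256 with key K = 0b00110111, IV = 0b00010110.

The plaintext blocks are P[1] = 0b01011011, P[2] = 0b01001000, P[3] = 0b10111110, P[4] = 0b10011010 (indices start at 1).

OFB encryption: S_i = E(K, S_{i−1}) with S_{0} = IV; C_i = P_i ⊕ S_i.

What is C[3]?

C[3] = 0b10011000

C[1]: S = E(K, 0b00010110) = 0b00100110; 0b01011011 ⊕ 0b00100110 = 0b01111101.
C[2]: S = E(K, 0b00100110) = 0b00010110; 0b01001000 ⊕ 0b00010110 = 0b01011110.
C[3]: S = E(K, 0b00010110) = 0b00100110; 0b10111110 ⊕ 0b00100110 = 0b10011000.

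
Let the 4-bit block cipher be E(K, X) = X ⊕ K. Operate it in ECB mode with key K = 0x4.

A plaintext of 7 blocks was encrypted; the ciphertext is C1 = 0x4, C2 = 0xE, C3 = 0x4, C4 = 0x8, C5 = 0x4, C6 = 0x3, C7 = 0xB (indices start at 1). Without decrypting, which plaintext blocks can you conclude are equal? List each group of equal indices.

ECB encrypts each block independently with the same key, so equal ciphertext blocks imply equal plaintext blocks.
C1 = C3 = C5 = 0x4, so P1 = P3 = P5.

P1 = P3 = P5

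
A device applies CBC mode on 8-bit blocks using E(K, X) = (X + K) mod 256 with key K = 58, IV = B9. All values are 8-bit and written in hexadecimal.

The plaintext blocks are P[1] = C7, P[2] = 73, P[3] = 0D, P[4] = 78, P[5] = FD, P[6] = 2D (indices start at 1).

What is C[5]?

CBC encryption: C_i = E(K, P_i ⊕ C_{i−1}), with C_{0} = IV.
C[1]: P[1] ⊕ B9 = 7E; E(K, 7E) = D6.
C[2]: P[2] ⊕ D6 = A5; E(K, A5) = FD.
C[3]: P[3] ⊕ FD = F0; E(K, F0) = 48.
C[4]: P[4] ⊕ 48 = 30; E(K, 30) = 88.
C[5]: P[5] ⊕ 88 = 75; E(K, 75) = CD.

C[5] = CD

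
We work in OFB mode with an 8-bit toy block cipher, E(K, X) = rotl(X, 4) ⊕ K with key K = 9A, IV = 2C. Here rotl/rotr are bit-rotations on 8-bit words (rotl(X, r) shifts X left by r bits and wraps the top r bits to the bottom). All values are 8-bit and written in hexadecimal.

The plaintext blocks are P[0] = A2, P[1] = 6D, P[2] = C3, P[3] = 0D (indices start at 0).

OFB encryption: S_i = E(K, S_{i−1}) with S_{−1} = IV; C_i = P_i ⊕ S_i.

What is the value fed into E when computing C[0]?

2C

C[0]: S = E(K, 2C) = 58; A2 ⊕ 58 = FA.
So the input to E for block [0] is 2C.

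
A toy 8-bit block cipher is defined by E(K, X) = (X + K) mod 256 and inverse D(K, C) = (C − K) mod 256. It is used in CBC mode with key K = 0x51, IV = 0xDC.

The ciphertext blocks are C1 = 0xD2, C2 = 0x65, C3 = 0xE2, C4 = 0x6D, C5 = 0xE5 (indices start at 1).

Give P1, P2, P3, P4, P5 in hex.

P1 = 0x5D, P2 = 0xC6, P3 = 0xF4, P4 = 0xFE, P5 = 0xF9

CBC decryption: P_i = D(K, C_i) ⊕ C_{i−1}, with C_{0} = IV.
P1: D(K, 0xD2) = 0x81; 0x81 ⊕ 0xDC = 0x5D.
P2: D(K, 0x65) = 0x14; 0x14 ⊕ 0xD2 = 0xC6.
P3: D(K, 0xE2) = 0x91; 0x91 ⊕ 0x65 = 0xF4.
P4: D(K, 0x6D) = 0x1C; 0x1C ⊕ 0xE2 = 0xFE.
P5: D(K, 0xE5) = 0x94; 0x94 ⊕ 0x6D = 0xF9.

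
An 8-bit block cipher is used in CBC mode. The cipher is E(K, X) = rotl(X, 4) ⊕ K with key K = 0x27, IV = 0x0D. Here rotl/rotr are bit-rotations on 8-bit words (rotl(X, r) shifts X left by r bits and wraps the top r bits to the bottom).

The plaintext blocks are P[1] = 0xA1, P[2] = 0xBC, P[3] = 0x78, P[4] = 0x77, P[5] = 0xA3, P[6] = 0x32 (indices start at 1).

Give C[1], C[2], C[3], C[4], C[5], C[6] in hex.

C[1] = 0xED, C[2] = 0x32, C[3] = 0x83, C[4] = 0x68, C[5] = 0x9B, C[6] = 0xBD

CBC encryption: C_i = E(K, P_i ⊕ C_{i−1}), with C_{0} = IV.
C[1]: P[1] ⊕ 0x0D = 0xAC; E(K, 0xAC) = 0xED.
C[2]: P[2] ⊕ 0xED = 0x51; E(K, 0x51) = 0x32.
C[3]: P[3] ⊕ 0x32 = 0x4A; E(K, 0x4A) = 0x83.
C[4]: P[4] ⊕ 0x83 = 0xF4; E(K, 0xF4) = 0x68.
C[5]: P[5] ⊕ 0x68 = 0xCB; E(K, 0xCB) = 0x9B.
C[6]: P[6] ⊕ 0x9B = 0xA9; E(K, 0xA9) = 0xBD.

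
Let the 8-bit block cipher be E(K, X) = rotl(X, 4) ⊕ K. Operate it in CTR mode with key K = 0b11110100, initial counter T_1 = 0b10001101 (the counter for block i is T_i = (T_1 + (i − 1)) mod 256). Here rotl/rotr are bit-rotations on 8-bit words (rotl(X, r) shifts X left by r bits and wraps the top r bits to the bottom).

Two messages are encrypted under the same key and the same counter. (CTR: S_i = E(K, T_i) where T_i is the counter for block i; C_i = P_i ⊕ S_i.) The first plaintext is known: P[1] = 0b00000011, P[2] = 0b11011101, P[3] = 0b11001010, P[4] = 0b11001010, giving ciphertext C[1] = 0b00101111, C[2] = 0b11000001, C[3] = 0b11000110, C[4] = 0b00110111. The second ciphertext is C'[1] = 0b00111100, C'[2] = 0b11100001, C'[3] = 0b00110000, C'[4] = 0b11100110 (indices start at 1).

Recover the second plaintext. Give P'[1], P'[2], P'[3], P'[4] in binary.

P'[1] = 0b00010000, P'[2] = 0b11111101, P'[3] = 0b00111100, P'[4] = 0b00011011

In CTR with a reused counter, both messages share the same keystream S_i, so C_i ⊕ C'_i = P_i ⊕ P'_i and thus P'_i = P_i ⊕ C_i ⊕ C'_i.
P'[1]: 0b00000011 ⊕ 0b00101111 ⊕ 0b00111100 = 0b00010000.
P'[2]: 0b11011101 ⊕ 0b11000001 ⊕ 0b11100001 = 0b11111101.
P'[3]: 0b11001010 ⊕ 0b11000110 ⊕ 0b00110000 = 0b00111100.
P'[4]: 0b11001010 ⊕ 0b00110111 ⊕ 0b11100110 = 0b00011011.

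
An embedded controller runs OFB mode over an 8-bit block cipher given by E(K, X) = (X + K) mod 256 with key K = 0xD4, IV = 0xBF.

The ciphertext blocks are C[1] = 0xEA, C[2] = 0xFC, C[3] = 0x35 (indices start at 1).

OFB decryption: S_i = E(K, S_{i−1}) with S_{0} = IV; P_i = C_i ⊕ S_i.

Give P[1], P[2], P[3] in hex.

P[1]: S = E(K, 0xBF) = 0x93; 0xEA ⊕ 0x93 = 0x79.
P[2]: S = E(K, 0x93) = 0x67; 0xFC ⊕ 0x67 = 0x9B.
P[3]: S = E(K, 0x67) = 0x3B; 0x35 ⊕ 0x3B = 0x0E.

P[1] = 0x79, P[2] = 0x9B, P[3] = 0x0E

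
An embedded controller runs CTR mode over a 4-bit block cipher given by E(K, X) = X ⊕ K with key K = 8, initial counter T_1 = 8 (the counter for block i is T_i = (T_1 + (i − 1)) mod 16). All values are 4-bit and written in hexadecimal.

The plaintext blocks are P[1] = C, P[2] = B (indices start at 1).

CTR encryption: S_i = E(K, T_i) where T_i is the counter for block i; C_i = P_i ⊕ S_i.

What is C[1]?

C[1]: T = 8, S = E(K, T) = 0; C ⊕ 0 = C.

C[1] = C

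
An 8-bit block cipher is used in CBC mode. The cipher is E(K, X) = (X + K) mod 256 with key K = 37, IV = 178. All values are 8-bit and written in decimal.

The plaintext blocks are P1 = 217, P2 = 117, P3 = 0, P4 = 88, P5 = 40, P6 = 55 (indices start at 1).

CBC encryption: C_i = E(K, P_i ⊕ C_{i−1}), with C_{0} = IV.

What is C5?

C1: P1 ⊕ 178 = 107; E(K, 107) = 144.
C2: P2 ⊕ 144 = 229; E(K, 229) = 10.
C3: P3 ⊕ 10 = 10; E(K, 10) = 47.
C4: P4 ⊕ 47 = 119; E(K, 119) = 156.
C5: P5 ⊕ 156 = 180; E(K, 180) = 217.

C5 = 217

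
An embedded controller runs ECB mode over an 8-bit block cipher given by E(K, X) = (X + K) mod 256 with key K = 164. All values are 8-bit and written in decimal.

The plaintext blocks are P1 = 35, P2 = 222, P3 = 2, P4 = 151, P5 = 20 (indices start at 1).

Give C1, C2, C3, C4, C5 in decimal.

ECB encryption: C_i = E(K, P_i).
C1: E(K, 35) = 199.
C2: E(K, 222) = 130.
C3: E(K, 2) = 166.
C4: E(K, 151) = 59.
C5: E(K, 20) = 184.

C1 = 199, C2 = 130, C3 = 166, C4 = 59, C5 = 184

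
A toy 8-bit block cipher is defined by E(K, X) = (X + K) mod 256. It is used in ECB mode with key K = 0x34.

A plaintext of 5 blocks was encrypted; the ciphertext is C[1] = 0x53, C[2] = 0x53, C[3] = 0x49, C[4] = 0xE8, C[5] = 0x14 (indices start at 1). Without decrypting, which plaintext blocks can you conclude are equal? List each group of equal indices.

ECB encrypts each block independently with the same key, so equal ciphertext blocks imply equal plaintext blocks.
C[1] = C[2] = 0x53, so P[1] = P[2].

P[1] = P[2]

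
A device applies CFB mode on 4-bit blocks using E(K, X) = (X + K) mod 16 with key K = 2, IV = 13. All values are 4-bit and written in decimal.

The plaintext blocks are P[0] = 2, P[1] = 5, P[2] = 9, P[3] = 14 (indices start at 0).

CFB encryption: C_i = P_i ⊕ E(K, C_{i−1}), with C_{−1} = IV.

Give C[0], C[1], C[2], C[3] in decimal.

C[0]: E(K, 13) = 15; 2 ⊕ 15 = 13.
C[1]: E(K, 13) = 15; 5 ⊕ 15 = 10.
C[2]: E(K, 10) = 12; 9 ⊕ 12 = 5.
C[3]: E(K, 5) = 7; 14 ⊕ 7 = 9.

C[0] = 13, C[1] = 10, C[2] = 5, C[3] = 9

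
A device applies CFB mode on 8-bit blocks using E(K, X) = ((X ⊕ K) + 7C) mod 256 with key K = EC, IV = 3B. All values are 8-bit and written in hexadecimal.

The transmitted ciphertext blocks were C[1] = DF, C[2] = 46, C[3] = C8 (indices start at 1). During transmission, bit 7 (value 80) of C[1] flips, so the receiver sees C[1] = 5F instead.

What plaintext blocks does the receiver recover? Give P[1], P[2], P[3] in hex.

P[1] = 0C, P[2] = 69, P[3] = EE

CFB decryption: P_i = C_i ⊕ E(K, C_{i−1}), with C_{0} = IV.
Only C[1] changed, to 5F. In CFB, a change in C_i flips the same bit in P_i and garbles P_{i+1}. Decrypting the received ciphertext:
P[1]: E(K, 3B) = 53; 5F ⊕ 53 = 0C.
P[2]: E(K, 5F) = 2F; 46 ⊕ 2F = 69.
P[3]: E(K, 46) = 26; C8 ⊕ 26 = EE.
Blocks that differ from the original plaintext: P[1], P[2].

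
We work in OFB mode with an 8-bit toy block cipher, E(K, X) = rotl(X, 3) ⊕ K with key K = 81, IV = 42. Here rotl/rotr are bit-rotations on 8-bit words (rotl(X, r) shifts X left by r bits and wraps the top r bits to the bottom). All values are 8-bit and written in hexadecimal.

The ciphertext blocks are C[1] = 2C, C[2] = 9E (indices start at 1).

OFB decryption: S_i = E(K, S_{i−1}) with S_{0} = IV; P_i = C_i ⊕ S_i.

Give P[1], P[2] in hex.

P[1]: S = E(K, 42) = 93; 2C ⊕ 93 = BF.
P[2]: S = E(K, 93) = 1D; 9E ⊕ 1D = 83.

P[1] = BF, P[2] = 83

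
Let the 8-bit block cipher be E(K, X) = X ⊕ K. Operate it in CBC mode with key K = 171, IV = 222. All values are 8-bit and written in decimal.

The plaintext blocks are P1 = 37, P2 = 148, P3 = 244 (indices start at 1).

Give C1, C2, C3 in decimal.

CBC encryption: C_i = E(K, P_i ⊕ C_{i−1}), with C_{0} = IV.
C1: P1 ⊕ 222 = 251; E(K, 251) = 80.
C2: P2 ⊕ 80 = 196; E(K, 196) = 111.
C3: P3 ⊕ 111 = 155; E(K, 155) = 48.

C1 = 80, C2 = 111, C3 = 48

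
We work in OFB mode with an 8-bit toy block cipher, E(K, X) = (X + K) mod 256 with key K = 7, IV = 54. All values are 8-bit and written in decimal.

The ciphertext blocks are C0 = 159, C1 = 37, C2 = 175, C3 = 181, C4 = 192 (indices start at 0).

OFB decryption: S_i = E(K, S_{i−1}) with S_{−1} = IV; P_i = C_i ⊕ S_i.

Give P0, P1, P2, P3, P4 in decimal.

P0 = 162, P1 = 97, P2 = 228, P3 = 231, P4 = 153

P0: S = E(K, 54) = 61; 159 ⊕ 61 = 162.
P1: S = E(K, 61) = 68; 37 ⊕ 68 = 97.
P2: S = E(K, 68) = 75; 175 ⊕ 75 = 228.
P3: S = E(K, 75) = 82; 181 ⊕ 82 = 231.
P4: S = E(K, 82) = 89; 192 ⊕ 89 = 153.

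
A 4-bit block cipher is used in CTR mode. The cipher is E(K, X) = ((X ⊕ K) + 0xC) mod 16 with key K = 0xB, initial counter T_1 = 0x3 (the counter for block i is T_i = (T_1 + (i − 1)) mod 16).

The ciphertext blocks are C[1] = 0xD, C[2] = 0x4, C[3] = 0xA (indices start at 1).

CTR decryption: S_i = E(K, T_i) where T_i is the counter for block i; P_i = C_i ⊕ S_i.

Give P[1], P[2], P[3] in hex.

P[1]: T = 0x3, S = E(K, T) = 0x4; 0xD ⊕ 0x4 = 0x9.
P[2]: T = 0x4, S = E(K, T) = 0xB; 0x4 ⊕ 0xB = 0xF.
P[3]: T = 0x5, S = E(K, T) = 0xA; 0xA ⊕ 0xA = 0x0.

P[1] = 0x9, P[2] = 0xF, P[3] = 0x0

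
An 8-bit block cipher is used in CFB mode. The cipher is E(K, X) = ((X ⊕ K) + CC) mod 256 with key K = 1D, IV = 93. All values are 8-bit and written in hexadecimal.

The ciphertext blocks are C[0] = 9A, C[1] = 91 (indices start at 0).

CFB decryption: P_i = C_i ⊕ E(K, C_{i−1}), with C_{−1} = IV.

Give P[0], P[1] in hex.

P[0]: E(K, 93) = 5A; 9A ⊕ 5A = C0.
P[1]: E(K, 9A) = 53; 91 ⊕ 53 = C2.

P[0] = C0, P[1] = C2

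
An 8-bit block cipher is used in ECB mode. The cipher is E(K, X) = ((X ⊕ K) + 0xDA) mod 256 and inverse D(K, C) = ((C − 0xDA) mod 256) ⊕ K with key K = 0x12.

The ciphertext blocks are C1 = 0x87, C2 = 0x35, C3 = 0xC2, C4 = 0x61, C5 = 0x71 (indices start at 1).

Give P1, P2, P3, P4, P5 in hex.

ECB decryption: P_i = D(K, C_i).
P1: D(K, 0x87) = 0xBF.
P2: D(K, 0x35) = 0x49.
P3: D(K, 0xC2) = 0xFA.
P4: D(K, 0x61) = 0x95.
P5: D(K, 0x71) = 0x85.

P1 = 0xBF, P2 = 0x49, P3 = 0xFA, P4 = 0x95, P5 = 0x85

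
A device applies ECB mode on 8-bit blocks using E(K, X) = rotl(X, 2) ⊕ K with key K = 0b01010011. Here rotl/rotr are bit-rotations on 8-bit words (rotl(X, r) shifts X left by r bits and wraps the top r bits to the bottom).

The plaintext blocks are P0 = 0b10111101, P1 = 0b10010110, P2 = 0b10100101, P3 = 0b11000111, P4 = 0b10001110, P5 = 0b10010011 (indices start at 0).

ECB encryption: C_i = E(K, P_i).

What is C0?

C0: E(K, 0b10111101) = 0b10100101.

C0 = 0b10100101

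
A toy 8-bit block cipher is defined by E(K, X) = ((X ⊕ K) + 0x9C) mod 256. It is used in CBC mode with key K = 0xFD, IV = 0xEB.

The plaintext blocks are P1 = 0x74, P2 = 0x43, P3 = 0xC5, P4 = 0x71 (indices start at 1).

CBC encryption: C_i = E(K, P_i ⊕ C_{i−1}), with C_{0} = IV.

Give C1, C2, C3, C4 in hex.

C1: P1 ⊕ 0xEB = 0x9F; E(K, 0x9F) = 0xFE.
C2: P2 ⊕ 0xFE = 0xBD; E(K, 0xBD) = 0xDC.
C3: P3 ⊕ 0xDC = 0x19; E(K, 0x19) = 0x80.
C4: P4 ⊕ 0x80 = 0xF1; E(K, 0xF1) = 0xA8.

C1 = 0xFE, C2 = 0xDC, C3 = 0x80, C4 = 0xA8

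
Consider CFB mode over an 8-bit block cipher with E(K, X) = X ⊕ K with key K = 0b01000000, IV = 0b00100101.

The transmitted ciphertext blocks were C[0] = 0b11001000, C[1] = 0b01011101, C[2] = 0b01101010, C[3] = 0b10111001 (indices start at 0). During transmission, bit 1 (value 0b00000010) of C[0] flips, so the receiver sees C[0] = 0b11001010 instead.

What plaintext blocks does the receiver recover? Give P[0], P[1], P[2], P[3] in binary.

CFB decryption: P_i = C_i ⊕ E(K, C_{i−1}), with C_{−1} = IV.
Only C[0] changed, to 0b11001010. In CFB, a change in C_i flips the same bit in P_i and garbles P_{i+1}. Decrypting the received ciphertext:
P[0]: E(K, 0b00100101) = 0b01100101; 0b11001010 ⊕ 0b01100101 = 0b10101111.
P[1]: E(K, 0b11001010) = 0b10001010; 0b01011101 ⊕ 0b10001010 = 0b11010111.
P[2]: E(K, 0b01011101) = 0b00011101; 0b01101010 ⊕ 0b00011101 = 0b01110111.
P[3]: E(K, 0b01101010) = 0b00101010; 0b10111001 ⊕ 0b00101010 = 0b10010011.
Blocks that differ from the original plaintext: P[0], P[1].

P[0] = 0b10101111, P[1] = 0b11010111, P[2] = 0b01110111, P[3] = 0b10010011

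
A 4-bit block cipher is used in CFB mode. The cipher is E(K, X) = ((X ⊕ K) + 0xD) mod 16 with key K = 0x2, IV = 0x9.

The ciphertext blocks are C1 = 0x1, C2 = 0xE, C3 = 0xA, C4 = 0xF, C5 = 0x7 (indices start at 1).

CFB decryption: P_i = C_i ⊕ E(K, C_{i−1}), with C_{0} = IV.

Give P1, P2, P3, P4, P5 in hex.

P1: E(K, 0x9) = 0x8; 0x1 ⊕ 0x8 = 0x9.
P2: E(K, 0x1) = 0x0; 0xE ⊕ 0x0 = 0xE.
P3: E(K, 0xE) = 0x9; 0xA ⊕ 0x9 = 0x3.
P4: E(K, 0xA) = 0x5; 0xF ⊕ 0x5 = 0xA.
P5: E(K, 0xF) = 0xA; 0x7 ⊕ 0xA = 0xD.

P1 = 0x9, P2 = 0xE, P3 = 0x3, P4 = 0xA, P5 = 0xD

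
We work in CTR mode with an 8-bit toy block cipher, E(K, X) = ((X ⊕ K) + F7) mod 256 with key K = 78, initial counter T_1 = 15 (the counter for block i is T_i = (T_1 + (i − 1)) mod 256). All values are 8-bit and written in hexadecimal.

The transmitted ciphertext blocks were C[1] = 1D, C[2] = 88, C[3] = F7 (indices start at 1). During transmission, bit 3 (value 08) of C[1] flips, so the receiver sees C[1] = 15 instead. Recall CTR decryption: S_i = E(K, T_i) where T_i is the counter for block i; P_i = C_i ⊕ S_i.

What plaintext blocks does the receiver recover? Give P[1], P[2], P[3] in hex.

P[1] = 71, P[2] = ED, P[3] = 91

Only C[1] changed, to 15. In CTR, a change in C_i flips the same bit in P_i only; the keystream is unaffected. Decrypting the received ciphertext:
P[1]: T = 15, S = E(K, T) = 64; 15 ⊕ 64 = 71.
P[2]: T = 16, S = E(K, T) = 65; 88 ⊕ 65 = ED.
P[3]: T = 17, S = E(K, T) = 66; F7 ⊕ 66 = 91.
Blocks that differ from the original plaintext: P[1].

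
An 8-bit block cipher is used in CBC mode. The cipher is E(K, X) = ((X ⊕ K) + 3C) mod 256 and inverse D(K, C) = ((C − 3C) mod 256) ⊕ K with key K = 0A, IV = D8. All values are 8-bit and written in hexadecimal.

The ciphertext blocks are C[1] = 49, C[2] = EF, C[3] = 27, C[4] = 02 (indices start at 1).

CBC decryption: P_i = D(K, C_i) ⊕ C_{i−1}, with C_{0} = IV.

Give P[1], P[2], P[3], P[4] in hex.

P[1] = DF, P[2] = F0, P[3] = 0E, P[4] = EB

P[1]: D(K, 49) = 07; 07 ⊕ D8 = DF.
P[2]: D(K, EF) = B9; B9 ⊕ 49 = F0.
P[3]: D(K, 27) = E1; E1 ⊕ EF = 0E.
P[4]: D(K, 02) = CC; CC ⊕ 27 = EB.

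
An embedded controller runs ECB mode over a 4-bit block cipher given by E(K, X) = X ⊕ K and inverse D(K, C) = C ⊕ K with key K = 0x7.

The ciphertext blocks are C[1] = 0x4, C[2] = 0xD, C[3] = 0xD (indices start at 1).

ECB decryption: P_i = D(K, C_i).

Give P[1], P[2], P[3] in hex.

P[1]: D(K, 0x4) = 0x3.
P[2]: D(K, 0xD) = 0xA.
P[3]: D(K, 0xD) = 0xA.

P[1] = 0x3, P[2] = 0xA, P[3] = 0xA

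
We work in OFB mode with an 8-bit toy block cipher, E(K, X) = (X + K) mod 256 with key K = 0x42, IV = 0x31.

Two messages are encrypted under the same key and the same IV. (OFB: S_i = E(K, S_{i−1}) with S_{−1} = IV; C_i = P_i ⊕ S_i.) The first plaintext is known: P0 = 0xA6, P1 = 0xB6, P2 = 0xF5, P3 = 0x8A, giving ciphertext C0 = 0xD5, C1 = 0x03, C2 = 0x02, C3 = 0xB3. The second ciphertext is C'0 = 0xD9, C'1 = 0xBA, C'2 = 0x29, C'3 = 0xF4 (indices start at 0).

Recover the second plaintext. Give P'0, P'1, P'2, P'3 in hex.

P'0 = 0xAA, P'1 = 0x0F, P'2 = 0xDE, P'3 = 0xCD

In OFB with a reused IV, both messages share the same keystream S_i, so C_i ⊕ C'_i = P_i ⊕ P'_i and thus P'_i = P_i ⊕ C_i ⊕ C'_i.
P'0: 0xA6 ⊕ 0xD5 ⊕ 0xD9 = 0xAA.
P'1: 0xB6 ⊕ 0x03 ⊕ 0xBA = 0x0F.
P'2: 0xF5 ⊕ 0x02 ⊕ 0x29 = 0xDE.
P'3: 0x8A ⊕ 0xB3 ⊕ 0xF4 = 0xCD.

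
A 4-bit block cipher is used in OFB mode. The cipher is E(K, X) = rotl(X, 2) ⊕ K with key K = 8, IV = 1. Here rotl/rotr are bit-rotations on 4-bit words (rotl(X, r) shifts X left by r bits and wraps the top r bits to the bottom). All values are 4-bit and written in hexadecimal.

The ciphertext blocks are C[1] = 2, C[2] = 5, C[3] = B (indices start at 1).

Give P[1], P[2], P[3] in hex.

OFB decryption: S_i = E(K, S_{i−1}) with S_{0} = IV; P_i = C_i ⊕ S_i.
P[1]: S = E(K, 1) = C; 2 ⊕ C = E.
P[2]: S = E(K, C) = B; 5 ⊕ B = E.
P[3]: S = E(K, B) = 6; B ⊕ 6 = D.

P[1] = E, P[2] = E, P[3] = D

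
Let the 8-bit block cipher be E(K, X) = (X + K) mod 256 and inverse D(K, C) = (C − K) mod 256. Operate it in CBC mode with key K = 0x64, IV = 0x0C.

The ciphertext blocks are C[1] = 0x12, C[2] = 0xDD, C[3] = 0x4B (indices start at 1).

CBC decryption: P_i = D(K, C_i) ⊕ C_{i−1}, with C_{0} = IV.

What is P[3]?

P[3] = 0x3A

P[3]: D(K, 0x4B) = 0xE7; 0xE7 ⊕ 0xDD = 0x3A.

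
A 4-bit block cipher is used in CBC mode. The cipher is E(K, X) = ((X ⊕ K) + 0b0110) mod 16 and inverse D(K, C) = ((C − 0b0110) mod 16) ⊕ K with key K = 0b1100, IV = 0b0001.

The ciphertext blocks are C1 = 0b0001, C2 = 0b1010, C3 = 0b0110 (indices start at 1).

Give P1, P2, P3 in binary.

CBC decryption: P_i = D(K, C_i) ⊕ C_{i−1}, with C_{0} = IV.
P1: D(K, 0b0001) = 0b0111; 0b0111 ⊕ 0b0001 = 0b0110.
P2: D(K, 0b1010) = 0b1000; 0b1000 ⊕ 0b0001 = 0b1001.
P3: D(K, 0b0110) = 0b1100; 0b1100 ⊕ 0b1010 = 0b0110.

P1 = 0b0110, P2 = 0b1001, P3 = 0b0110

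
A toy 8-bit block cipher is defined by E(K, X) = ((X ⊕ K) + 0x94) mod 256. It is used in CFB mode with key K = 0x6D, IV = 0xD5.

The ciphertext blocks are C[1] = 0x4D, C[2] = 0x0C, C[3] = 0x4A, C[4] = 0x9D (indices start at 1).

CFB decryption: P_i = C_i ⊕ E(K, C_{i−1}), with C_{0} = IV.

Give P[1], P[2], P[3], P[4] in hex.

P[1] = 0x01, P[2] = 0xB8, P[3] = 0xBF, P[4] = 0x26

P[1]: E(K, 0xD5) = 0x4C; 0x4D ⊕ 0x4C = 0x01.
P[2]: E(K, 0x4D) = 0xB4; 0x0C ⊕ 0xB4 = 0xB8.
P[3]: E(K, 0x0C) = 0xF5; 0x4A ⊕ 0xF5 = 0xBF.
P[4]: E(K, 0x4A) = 0xBB; 0x9D ⊕ 0xBB = 0x26.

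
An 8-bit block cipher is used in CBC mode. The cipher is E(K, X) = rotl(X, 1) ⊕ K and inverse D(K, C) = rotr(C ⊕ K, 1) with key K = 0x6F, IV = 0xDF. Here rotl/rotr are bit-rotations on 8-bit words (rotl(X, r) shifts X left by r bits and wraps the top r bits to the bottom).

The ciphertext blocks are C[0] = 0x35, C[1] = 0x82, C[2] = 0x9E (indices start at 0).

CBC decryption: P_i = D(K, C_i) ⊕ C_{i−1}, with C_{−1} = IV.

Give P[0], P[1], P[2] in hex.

P[0] = 0xF2, P[1] = 0xC3, P[2] = 0x7A

P[0]: D(K, 0x35) = 0x2D; 0x2D ⊕ 0xDF = 0xF2.
P[1]: D(K, 0x82) = 0xF6; 0xF6 ⊕ 0x35 = 0xC3.
P[2]: D(K, 0x9E) = 0xF8; 0xF8 ⊕ 0x82 = 0x7A.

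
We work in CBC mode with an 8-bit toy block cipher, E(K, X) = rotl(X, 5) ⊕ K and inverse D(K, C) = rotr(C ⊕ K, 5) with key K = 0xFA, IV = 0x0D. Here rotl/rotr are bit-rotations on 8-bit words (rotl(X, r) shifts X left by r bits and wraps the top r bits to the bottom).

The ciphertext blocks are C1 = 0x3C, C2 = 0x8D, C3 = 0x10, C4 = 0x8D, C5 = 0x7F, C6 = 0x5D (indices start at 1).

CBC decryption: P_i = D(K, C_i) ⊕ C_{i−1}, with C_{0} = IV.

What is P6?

P6: D(K, 0x5D) = 0x3D; 0x3D ⊕ 0x7F = 0x42.

P6 = 0x42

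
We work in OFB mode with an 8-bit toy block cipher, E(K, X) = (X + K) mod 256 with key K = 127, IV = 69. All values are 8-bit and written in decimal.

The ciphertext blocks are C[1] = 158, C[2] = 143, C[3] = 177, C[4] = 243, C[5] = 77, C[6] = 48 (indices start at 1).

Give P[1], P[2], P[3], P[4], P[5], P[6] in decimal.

P[1] = 90, P[2] = 204, P[3] = 115, P[4] = 178, P[5] = 141, P[6] = 15

OFB decryption: S_i = E(K, S_{i−1}) with S_{0} = IV; P_i = C_i ⊕ S_i.
P[1]: S = E(K, 69) = 196; 158 ⊕ 196 = 90.
P[2]: S = E(K, 196) = 67; 143 ⊕ 67 = 204.
P[3]: S = E(K, 67) = 194; 177 ⊕ 194 = 115.
P[4]: S = E(K, 194) = 65; 243 ⊕ 65 = 178.
P[5]: S = E(K, 65) = 192; 77 ⊕ 192 = 141.
P[6]: S = E(K, 192) = 63; 48 ⊕ 63 = 15.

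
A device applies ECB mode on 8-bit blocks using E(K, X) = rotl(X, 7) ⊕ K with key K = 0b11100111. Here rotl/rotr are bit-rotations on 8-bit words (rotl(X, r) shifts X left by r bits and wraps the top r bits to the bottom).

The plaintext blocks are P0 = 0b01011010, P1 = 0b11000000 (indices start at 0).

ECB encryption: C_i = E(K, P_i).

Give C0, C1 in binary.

C0: E(K, 0b01011010) = 0b11001010.
C1: E(K, 0b11000000) = 0b10000111.

C0 = 0b11001010, C1 = 0b10000111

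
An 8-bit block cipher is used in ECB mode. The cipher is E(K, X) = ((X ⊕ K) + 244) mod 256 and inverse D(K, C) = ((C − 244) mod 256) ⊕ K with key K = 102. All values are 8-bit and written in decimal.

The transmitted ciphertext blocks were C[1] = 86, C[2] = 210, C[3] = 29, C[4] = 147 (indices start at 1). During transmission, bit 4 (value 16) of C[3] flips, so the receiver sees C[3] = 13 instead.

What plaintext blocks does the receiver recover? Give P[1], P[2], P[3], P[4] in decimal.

P[1] = 4, P[2] = 184, P[3] = 127, P[4] = 249

ECB decryption: P_i = D(K, C_i).
Only C[3] changed, to 13. In ECB, a change in C_i affects only P_i. Decrypting the received ciphertext:
P[1]: D(K, 86) = 4.
P[2]: D(K, 210) = 184.
P[3]: D(K, 13) = 127.
P[4]: D(K, 147) = 249.
Blocks that differ from the original plaintext: P[3].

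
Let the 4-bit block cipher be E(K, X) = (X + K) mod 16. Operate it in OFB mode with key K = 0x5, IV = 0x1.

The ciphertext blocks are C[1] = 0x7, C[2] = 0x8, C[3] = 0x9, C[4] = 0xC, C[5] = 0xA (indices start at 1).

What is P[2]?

P[2] = 0x3

OFB decryption: S_i = E(K, S_{i−1}) with S_{0} = IV; P_i = C_i ⊕ S_i.
P[1]: S = E(K, 0x1) = 0x6; 0x7 ⊕ 0x6 = 0x1.
P[2]: S = E(K, 0x6) = 0xB; 0x8 ⊕ 0xB = 0x3.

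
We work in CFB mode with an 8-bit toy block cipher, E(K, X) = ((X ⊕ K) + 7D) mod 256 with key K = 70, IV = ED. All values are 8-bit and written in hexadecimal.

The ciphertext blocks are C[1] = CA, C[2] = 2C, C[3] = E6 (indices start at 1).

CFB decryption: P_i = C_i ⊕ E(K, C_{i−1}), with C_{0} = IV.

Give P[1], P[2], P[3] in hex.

P[1] = D0, P[2] = 1B, P[3] = 3F

P[1]: E(K, ED) = 1A; CA ⊕ 1A = D0.
P[2]: E(K, CA) = 37; 2C ⊕ 37 = 1B.
P[3]: E(K, 2C) = D9; E6 ⊕ D9 = 3F.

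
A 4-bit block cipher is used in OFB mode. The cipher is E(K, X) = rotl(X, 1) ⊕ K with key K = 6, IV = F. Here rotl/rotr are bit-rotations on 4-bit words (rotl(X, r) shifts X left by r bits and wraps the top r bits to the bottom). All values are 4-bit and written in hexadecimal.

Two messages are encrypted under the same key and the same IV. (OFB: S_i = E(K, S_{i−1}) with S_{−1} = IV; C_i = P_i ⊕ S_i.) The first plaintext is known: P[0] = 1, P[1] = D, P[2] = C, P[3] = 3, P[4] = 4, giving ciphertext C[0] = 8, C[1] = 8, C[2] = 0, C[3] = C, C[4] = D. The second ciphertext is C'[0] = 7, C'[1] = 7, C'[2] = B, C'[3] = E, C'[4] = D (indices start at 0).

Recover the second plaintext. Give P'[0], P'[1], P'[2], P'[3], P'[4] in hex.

In OFB with a reused IV, both messages share the same keystream S_i, so C_i ⊕ C'_i = P_i ⊕ P'_i and thus P'_i = P_i ⊕ C_i ⊕ C'_i.
P'[0]: 1 ⊕ 8 ⊕ 7 = E.
P'[1]: D ⊕ 8 ⊕ 7 = 2.
P'[2]: C ⊕ 0 ⊕ B = 7.
P'[3]: 3 ⊕ C ⊕ E = 1.
P'[4]: 4 ⊕ D ⊕ D = 4.

P'[0] = E, P'[1] = 2, P'[2] = 7, P'[3] = 1, P'[4] = 4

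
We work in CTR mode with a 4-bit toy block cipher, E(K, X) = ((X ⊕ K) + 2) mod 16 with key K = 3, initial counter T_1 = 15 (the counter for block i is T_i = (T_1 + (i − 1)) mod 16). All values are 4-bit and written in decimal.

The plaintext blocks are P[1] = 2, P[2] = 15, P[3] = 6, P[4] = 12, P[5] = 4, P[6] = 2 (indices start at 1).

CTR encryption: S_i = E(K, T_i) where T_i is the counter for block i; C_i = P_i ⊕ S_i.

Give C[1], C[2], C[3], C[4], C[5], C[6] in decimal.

C[1]: T = 15, S = E(K, T) = 14; 2 ⊕ 14 = 12.
C[2]: T = 0, S = E(K, T) = 5; 15 ⊕ 5 = 10.
C[3]: T = 1, S = E(K, T) = 4; 6 ⊕ 4 = 2.
C[4]: T = 2, S = E(K, T) = 3; 12 ⊕ 3 = 15.
C[5]: T = 3, S = E(K, T) = 2; 4 ⊕ 2 = 6.
C[6]: T = 4, S = E(K, T) = 9; 2 ⊕ 9 = 11.

C[1] = 12, C[2] = 10, C[3] = 2, C[4] = 15, C[5] = 6, C[6] = 11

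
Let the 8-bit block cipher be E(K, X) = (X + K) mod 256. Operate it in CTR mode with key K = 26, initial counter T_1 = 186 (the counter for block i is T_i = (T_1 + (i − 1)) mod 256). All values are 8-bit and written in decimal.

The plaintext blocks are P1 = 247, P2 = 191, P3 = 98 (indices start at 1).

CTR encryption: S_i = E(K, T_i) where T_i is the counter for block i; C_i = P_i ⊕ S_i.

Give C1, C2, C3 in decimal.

C1 = 35, C2 = 106, C3 = 180

C1: T = 186, S = E(K, T) = 212; 247 ⊕ 212 = 35.
C2: T = 187, S = E(K, T) = 213; 191 ⊕ 213 = 106.
C3: T = 188, S = E(K, T) = 214; 98 ⊕ 214 = 180.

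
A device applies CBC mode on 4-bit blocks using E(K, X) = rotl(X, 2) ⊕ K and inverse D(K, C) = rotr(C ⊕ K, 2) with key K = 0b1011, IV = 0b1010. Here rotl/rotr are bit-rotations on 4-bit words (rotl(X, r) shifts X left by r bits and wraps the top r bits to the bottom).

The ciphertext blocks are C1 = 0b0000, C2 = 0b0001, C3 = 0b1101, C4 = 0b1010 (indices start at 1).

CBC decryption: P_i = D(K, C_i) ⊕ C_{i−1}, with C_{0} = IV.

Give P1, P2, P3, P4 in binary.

P1: D(K, 0b0000) = 0b1110; 0b1110 ⊕ 0b1010 = 0b0100.
P2: D(K, 0b0001) = 0b1010; 0b1010 ⊕ 0b0000 = 0b1010.
P3: D(K, 0b1101) = 0b1001; 0b1001 ⊕ 0b0001 = 0b1000.
P4: D(K, 0b1010) = 0b0100; 0b0100 ⊕ 0b1101 = 0b1001.

P1 = 0b0100, P2 = 0b1010, P3 = 0b1000, P4 = 0b1001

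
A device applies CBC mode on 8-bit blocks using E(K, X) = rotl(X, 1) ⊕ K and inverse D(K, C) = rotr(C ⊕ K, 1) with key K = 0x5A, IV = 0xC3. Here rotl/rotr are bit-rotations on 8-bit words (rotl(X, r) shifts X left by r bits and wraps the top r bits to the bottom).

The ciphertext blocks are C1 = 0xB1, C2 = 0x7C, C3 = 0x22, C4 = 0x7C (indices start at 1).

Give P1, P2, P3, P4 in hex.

CBC decryption: P_i = D(K, C_i) ⊕ C_{i−1}, with C_{0} = IV.
P1: D(K, 0xB1) = 0xF5; 0xF5 ⊕ 0xC3 = 0x36.
P2: D(K, 0x7C) = 0x13; 0x13 ⊕ 0xB1 = 0xA2.
P3: D(K, 0x22) = 0x3C; 0x3C ⊕ 0x7C = 0x40.
P4: D(K, 0x7C) = 0x13; 0x13 ⊕ 0x22 = 0x31.

P1 = 0x36, P2 = 0xA2, P3 = 0x40, P4 = 0x31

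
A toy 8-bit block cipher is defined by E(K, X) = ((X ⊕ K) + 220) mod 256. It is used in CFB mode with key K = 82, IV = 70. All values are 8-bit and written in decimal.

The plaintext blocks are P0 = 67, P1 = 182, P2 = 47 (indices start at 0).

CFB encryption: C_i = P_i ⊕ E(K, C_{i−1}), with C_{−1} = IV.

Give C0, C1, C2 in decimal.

C0: E(K, 70) = 240; 67 ⊕ 240 = 179.
C1: E(K, 179) = 189; 182 ⊕ 189 = 11.
C2: E(K, 11) = 53; 47 ⊕ 53 = 26.

C0 = 179, C1 = 11, C2 = 26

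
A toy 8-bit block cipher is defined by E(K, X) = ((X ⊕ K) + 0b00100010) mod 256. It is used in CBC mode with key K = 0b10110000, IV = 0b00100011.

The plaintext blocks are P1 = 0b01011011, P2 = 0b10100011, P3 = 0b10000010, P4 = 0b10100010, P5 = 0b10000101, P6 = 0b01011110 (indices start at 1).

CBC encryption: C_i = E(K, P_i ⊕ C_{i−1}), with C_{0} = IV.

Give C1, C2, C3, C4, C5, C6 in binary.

C1: P1 ⊕ 0b00100011 = 0b01111000; E(K, 0b01111000) = 0b11101010.
C2: P2 ⊕ 0b11101010 = 0b01001001; E(K, 0b01001001) = 0b00011011.
C3: P3 ⊕ 0b00011011 = 0b10011001; E(K, 0b10011001) = 0b01001011.
C4: P4 ⊕ 0b01001011 = 0b11101001; E(K, 0b11101001) = 0b01111011.
C5: P5 ⊕ 0b01111011 = 0b11111110; E(K, 0b11111110) = 0b01110000.
C6: P6 ⊕ 0b01110000 = 0b00101110; E(K, 0b00101110) = 0b11000000.

C1 = 0b11101010, C2 = 0b00011011, C3 = 0b01001011, C4 = 0b01111011, C5 = 0b01110000, C6 = 0b11000000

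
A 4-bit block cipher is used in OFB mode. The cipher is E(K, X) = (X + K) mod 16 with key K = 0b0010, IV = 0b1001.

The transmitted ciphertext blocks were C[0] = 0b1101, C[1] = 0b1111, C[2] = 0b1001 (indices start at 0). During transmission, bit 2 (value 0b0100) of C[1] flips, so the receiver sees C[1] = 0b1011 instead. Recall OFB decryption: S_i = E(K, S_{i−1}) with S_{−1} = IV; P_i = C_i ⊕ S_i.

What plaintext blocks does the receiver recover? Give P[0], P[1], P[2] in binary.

P[0] = 0b0110, P[1] = 0b0110, P[2] = 0b0110

Only C[1] changed, to 0b1011. In OFB, a change in C_i flips the same bit in P_i only; the keystream is unaffected. Decrypting the received ciphertext:
P[0]: S = E(K, 0b1001) = 0b1011; 0b1101 ⊕ 0b1011 = 0b0110.
P[1]: S = E(K, 0b1011) = 0b1101; 0b1011 ⊕ 0b1101 = 0b0110.
P[2]: S = E(K, 0b1101) = 0b1111; 0b1001 ⊕ 0b1111 = 0b0110.
Blocks that differ from the original plaintext: P[1].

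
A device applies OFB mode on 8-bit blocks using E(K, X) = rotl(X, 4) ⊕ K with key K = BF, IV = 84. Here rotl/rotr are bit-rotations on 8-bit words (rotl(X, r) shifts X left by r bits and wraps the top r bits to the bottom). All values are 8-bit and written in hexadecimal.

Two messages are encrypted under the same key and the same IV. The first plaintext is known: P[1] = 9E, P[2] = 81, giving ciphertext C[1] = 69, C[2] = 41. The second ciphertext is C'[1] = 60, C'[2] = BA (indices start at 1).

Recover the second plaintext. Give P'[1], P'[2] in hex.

P'[1] = 97, P'[2] = 7A

In OFB with a reused IV, both messages share the same keystream S_i, so C_i ⊕ C'_i = P_i ⊕ P'_i and thus P'_i = P_i ⊕ C_i ⊕ C'_i.
P'[1]: 9E ⊕ 69 ⊕ 60 = 97.
P'[2]: 81 ⊕ 41 ⊕ BA = 7A.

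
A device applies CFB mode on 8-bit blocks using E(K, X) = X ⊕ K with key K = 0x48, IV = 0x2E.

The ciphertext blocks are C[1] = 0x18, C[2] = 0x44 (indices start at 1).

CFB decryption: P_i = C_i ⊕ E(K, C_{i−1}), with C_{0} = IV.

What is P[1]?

P[1] = 0x7E

P[1]: E(K, 0x2E) = 0x66; 0x18 ⊕ 0x66 = 0x7E.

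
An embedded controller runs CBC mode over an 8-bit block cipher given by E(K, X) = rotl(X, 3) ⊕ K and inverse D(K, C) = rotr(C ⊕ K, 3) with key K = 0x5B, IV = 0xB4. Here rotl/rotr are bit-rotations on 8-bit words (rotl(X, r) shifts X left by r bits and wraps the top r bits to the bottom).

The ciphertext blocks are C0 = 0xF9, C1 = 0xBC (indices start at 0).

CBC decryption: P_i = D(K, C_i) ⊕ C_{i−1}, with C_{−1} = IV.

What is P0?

P0 = 0xE0

P0: D(K, 0xF9) = 0x54; 0x54 ⊕ 0xB4 = 0xE0.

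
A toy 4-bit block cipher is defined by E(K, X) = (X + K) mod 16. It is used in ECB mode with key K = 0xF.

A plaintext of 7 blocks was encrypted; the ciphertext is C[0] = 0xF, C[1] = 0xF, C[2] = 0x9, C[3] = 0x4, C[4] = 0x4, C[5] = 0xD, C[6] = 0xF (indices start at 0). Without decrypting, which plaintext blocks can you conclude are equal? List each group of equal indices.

P[0] = P[1] = P[6]; P[3] = P[4]

ECB encrypts each block independently with the same key, so equal ciphertext blocks imply equal plaintext blocks.
C[0] = C[1] = C[6] = 0xF, so P[0] = P[1] = P[6].
C[3] = C[4] = 0x4, so P[3] = P[4].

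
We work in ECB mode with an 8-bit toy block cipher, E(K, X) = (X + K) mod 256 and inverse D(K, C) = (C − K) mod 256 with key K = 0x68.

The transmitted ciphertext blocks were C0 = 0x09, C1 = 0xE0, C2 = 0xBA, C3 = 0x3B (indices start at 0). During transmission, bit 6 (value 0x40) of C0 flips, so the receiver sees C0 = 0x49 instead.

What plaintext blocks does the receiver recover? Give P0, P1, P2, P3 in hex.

ECB decryption: P_i = D(K, C_i).
Only C0 changed, to 0x49. In ECB, a change in C_i affects only P_i. Decrypting the received ciphertext:
P0: D(K, 0x49) = 0xE1.
P1: D(K, 0xE0) = 0x78.
P2: D(K, 0xBA) = 0x52.
P3: D(K, 0x3B) = 0xD3.
Blocks that differ from the original plaintext: P0.

P0 = 0xE1, P1 = 0x78, P2 = 0x52, P3 = 0xD3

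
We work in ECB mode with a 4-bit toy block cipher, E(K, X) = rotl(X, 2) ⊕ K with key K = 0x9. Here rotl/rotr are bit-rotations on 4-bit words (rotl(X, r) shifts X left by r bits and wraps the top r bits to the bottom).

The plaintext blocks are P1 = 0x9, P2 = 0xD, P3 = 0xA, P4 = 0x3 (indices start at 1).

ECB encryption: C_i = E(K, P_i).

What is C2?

C2 = 0xE

C2: E(K, 0xD) = 0xE.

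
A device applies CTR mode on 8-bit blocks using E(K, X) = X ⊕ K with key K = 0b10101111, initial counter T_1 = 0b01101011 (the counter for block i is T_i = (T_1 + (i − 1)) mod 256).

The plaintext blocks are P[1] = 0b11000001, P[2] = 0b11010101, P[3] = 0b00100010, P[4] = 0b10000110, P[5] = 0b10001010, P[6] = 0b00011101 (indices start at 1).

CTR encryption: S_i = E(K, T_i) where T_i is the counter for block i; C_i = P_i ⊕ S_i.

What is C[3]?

C[3] = 0b11100000

C[1]: T = 0b01101011, S = E(K, T) = 0b11000100; 0b11000001 ⊕ 0b11000100 = 0b00000101.
C[2]: T = 0b01101100, S = E(K, T) = 0b11000011; 0b11010101 ⊕ 0b11000011 = 0b00010110.
C[3]: T = 0b01101101, S = E(K, T) = 0b11000010; 0b00100010 ⊕ 0b11000010 = 0b11100000.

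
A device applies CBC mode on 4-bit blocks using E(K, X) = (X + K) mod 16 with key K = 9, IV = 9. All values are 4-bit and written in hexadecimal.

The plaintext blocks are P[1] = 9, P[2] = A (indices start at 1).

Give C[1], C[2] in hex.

C[1] = 9, C[2] = C

CBC encryption: C_i = E(K, P_i ⊕ C_{i−1}), with C_{0} = IV.
C[1]: P[1] ⊕ 9 = 0; E(K, 0) = 9.
C[2]: P[2] ⊕ 9 = 3; E(K, 3) = C.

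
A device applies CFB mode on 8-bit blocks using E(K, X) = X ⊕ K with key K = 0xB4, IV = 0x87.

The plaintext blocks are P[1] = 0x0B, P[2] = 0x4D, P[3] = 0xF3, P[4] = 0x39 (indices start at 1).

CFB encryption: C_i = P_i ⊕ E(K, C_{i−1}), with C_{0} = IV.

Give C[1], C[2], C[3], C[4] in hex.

C[1] = 0x38, C[2] = 0xC1, C[3] = 0x86, C[4] = 0x0B

C[1]: E(K, 0x87) = 0x33; 0x0B ⊕ 0x33 = 0x38.
C[2]: E(K, 0x38) = 0x8C; 0x4D ⊕ 0x8C = 0xC1.
C[3]: E(K, 0xC1) = 0x75; 0xF3 ⊕ 0x75 = 0x86.
C[4]: E(K, 0x86) = 0x32; 0x39 ⊕ 0x32 = 0x0B.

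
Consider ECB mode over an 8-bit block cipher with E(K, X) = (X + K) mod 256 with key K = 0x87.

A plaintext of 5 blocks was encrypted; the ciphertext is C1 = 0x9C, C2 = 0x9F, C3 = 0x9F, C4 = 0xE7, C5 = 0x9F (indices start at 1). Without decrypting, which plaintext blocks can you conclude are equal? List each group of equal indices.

ECB encrypts each block independently with the same key, so equal ciphertext blocks imply equal plaintext blocks.
C2 = C3 = C5 = 0x9F, so P2 = P3 = P5.

P2 = P3 = P5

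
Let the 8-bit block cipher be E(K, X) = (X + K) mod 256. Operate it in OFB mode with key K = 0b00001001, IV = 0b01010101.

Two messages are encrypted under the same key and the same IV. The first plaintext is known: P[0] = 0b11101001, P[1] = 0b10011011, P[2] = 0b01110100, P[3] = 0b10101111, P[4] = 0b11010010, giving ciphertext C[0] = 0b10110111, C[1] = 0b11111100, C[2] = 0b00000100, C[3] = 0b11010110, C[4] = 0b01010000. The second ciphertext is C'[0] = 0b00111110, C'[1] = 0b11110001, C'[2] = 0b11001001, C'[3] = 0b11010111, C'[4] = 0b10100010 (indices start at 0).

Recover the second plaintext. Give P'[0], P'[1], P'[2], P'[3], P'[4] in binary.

In OFB with a reused IV, both messages share the same keystream S_i, so C_i ⊕ C'_i = P_i ⊕ P'_i and thus P'_i = P_i ⊕ C_i ⊕ C'_i.
P'[0]: 0b11101001 ⊕ 0b10110111 ⊕ 0b00111110 = 0b01100000.
P'[1]: 0b10011011 ⊕ 0b11111100 ⊕ 0b11110001 = 0b10010110.
P'[2]: 0b01110100 ⊕ 0b00000100 ⊕ 0b11001001 = 0b10111001.
P'[3]: 0b10101111 ⊕ 0b11010110 ⊕ 0b11010111 = 0b10101110.
P'[4]: 0b11010010 ⊕ 0b01010000 ⊕ 0b10100010 = 0b00100000.

P'[0] = 0b01100000, P'[1] = 0b10010110, P'[2] = 0b10111001, P'[3] = 0b10101110, P'[4] = 0b00100000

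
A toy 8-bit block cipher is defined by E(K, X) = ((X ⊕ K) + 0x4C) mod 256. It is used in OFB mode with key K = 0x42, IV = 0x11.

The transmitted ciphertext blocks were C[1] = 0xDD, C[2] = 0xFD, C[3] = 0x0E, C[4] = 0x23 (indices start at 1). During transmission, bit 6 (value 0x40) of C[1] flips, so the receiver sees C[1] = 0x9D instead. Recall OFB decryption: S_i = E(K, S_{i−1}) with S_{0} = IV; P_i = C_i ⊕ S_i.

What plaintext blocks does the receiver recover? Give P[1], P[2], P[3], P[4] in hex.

P[1] = 0x02, P[2] = 0xD4, P[3] = 0xB9, P[4] = 0x62

Only C[1] changed, to 0x9D. In OFB, a change in C_i flips the same bit in P_i only; the keystream is unaffected. Decrypting the received ciphertext:
P[1]: S = E(K, 0x11) = 0x9F; 0x9D ⊕ 0x9F = 0x02.
P[2]: S = E(K, 0x9F) = 0x29; 0xFD ⊕ 0x29 = 0xD4.
P[3]: S = E(K, 0x29) = 0xB7; 0x0E ⊕ 0xB7 = 0xB9.
P[4]: S = E(K, 0xB7) = 0x41; 0x23 ⊕ 0x41 = 0x62.
Blocks that differ from the original plaintext: P[1].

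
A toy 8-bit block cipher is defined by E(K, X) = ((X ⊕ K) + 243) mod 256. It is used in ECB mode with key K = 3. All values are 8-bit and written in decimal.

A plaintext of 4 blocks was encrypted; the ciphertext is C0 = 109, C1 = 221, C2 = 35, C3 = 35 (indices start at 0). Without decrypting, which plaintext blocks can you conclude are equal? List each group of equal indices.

ECB encrypts each block independently with the same key, so equal ciphertext blocks imply equal plaintext blocks.
C2 = C3 = 35, so P2 = P3.

P2 = P3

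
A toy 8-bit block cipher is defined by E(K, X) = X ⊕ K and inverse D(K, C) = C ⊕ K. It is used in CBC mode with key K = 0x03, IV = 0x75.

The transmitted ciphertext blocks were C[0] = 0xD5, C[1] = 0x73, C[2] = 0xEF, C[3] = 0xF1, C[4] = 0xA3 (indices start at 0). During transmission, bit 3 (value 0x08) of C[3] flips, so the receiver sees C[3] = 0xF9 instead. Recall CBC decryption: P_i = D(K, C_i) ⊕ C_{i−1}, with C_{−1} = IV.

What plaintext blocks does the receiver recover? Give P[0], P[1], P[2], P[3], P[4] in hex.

P[0] = 0xA3, P[1] = 0xA5, P[2] = 0x9F, P[3] = 0x15, P[4] = 0x59

Only C[3] changed, to 0xF9. In CBC, a change in C_i garbles P_i and flips the same bit in P_{i+1}. Decrypting the received ciphertext:
P[0]: D(K, 0xD5) = 0xD6; 0xD6 ⊕ 0x75 = 0xA3.
P[1]: D(K, 0x73) = 0x70; 0x70 ⊕ 0xD5 = 0xA5.
P[2]: D(K, 0xEF) = 0xEC; 0xEC ⊕ 0x73 = 0x9F.
P[3]: D(K, 0xF9) = 0xFA; 0xFA ⊕ 0xEF = 0x15.
P[4]: D(K, 0xA3) = 0xA0; 0xA0 ⊕ 0xF9 = 0x59.
Blocks that differ from the original plaintext: P[3], P[4].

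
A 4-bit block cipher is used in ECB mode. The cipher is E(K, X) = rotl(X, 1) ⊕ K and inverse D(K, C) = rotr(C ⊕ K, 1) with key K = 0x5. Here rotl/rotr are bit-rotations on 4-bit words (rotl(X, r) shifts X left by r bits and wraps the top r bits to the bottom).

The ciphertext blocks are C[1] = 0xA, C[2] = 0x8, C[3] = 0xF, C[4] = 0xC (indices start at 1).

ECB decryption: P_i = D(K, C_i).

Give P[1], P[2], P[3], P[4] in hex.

P[1] = 0xF, P[2] = 0xE, P[3] = 0x5, P[4] = 0xC

P[1]: D(K, 0xA) = 0xF.
P[2]: D(K, 0x8) = 0xE.
P[3]: D(K, 0xF) = 0x5.
P[4]: D(K, 0xC) = 0xC.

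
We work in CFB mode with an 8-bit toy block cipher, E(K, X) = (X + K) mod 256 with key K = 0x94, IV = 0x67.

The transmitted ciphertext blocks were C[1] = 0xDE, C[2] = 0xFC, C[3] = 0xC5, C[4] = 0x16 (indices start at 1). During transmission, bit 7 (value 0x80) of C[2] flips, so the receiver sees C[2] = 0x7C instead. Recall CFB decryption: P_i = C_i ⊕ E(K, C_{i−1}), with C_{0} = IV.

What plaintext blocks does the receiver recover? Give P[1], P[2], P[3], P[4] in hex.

P[1] = 0x25, P[2] = 0x0E, P[3] = 0xD5, P[4] = 0x4F

Only C[2] changed, to 0x7C. In CFB, a change in C_i flips the same bit in P_i and garbles P_{i+1}. Decrypting the received ciphertext:
P[1]: E(K, 0x67) = 0xFB; 0xDE ⊕ 0xFB = 0x25.
P[2]: E(K, 0xDE) = 0x72; 0x7C ⊕ 0x72 = 0x0E.
P[3]: E(K, 0x7C) = 0x10; 0xC5 ⊕ 0x10 = 0xD5.
P[4]: E(K, 0xC5) = 0x59; 0x16 ⊕ 0x59 = 0x4F.
Blocks that differ from the original plaintext: P[2], P[3].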